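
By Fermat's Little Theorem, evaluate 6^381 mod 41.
By Fermat: 6^{40} ≡ 1 mod 41. 381 ≡ 21 mod 40. So 6^{381} ≡ 6^{21} ≡ 35 mod 41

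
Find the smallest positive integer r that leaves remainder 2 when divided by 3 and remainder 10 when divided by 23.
M = 3 × 23 = 69. M₁ = 23, y₁ ≡ 2 mod 3. M₂ = 3, y₂ ≡ 8 mod 23. r = 2×23×2 + 10×3×8 ≡ 56 mod 69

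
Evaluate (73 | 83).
(73/83) = 73^{41} mod 83 = -1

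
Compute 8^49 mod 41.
Using Fermat: 8^{40} ≡ 1 (mod 41). 49 ≡ 9 (mod 40). So 8^{49} ≡ 8^{9} ≡ 5 (mod 41)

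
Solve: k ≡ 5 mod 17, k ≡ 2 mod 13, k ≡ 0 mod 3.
M = 17 × 13 × 3 = 663. M₁ = 39, y₁ ≡ 7 mod 17. M₂ = 51, y₂ ≡ 12 mod 13. M₃ = 221, y₃ ≡ 2 mod 3. k = 5×39×7 + 2×51×12 + 0×221×2 ≡ 600 mod 663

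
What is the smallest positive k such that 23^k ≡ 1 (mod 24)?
Powers of 23 mod 24: 23^1≡23, 23^2≡1. So the order of 23 is 2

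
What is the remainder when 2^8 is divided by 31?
By repeated squaring (mod 31): 2^{1}≡2, 2^{2}≡4, 2^{4}≡16, 2^{8}≡8. So 2^{8} ≡ 8 (mod 31)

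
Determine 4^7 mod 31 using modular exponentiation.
By repeated squaring mod 31: 4^{1}≡4, 4^{2}≡16, 4^{4}≡8. Then 4^{7} = 4^{4+2+1} ≡ 8 × 16 × 4 ≡ 16 mod 31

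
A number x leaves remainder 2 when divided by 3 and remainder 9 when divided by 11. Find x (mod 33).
M = 3 × 11 = 33. M₁ = 11, y₁ ≡ 2 (mod 3). M₂ = 3, y₂ ≡ 4 (mod 11). x = 2×11×2 + 9×3×4 ≡ 20 (mod 33)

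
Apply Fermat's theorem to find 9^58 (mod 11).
By Fermat: 9^{10} ≡ 1 (mod 11). 58 = 5×10 + 8. So 9^{58} ≡ 9^{8} ≡ 3 (mod 11)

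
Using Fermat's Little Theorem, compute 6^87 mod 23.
By Fermat: 6^{22} ≡ 1 (mod 23). 87 = 3×22 + 21. So 6^{87} ≡ 6^{21} ≡ 4 (mod 23)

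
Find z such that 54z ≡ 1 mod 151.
Since 151 is prime, by Fermat 54^(-1) ≡ 54^{149} ≡ 14 mod 151. Verify: 54 × 14 = 756 ≡ 1 mod 151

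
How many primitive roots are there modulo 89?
There are φ(89-1) = φ(88) = 40 primitive roots modulo 89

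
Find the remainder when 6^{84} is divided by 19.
By Fermat: 6^{18} ≡ 1 mod 19. 84 = 4×18 + 12. So 6^{84} ≡ 6^{12} ≡ 7 mod 19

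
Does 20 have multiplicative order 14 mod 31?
Powers of 20 mod 31: 20^1≡20, 20^2≡28, 20^3≡2, 20^4≡9, 20^5≡25, 20^6≡4, 20^7≡18, 20^8≡19, 20^9≡8, 20^10≡5, 20^11≡7, 20^12≡16, 20^13≡10, 20^14≡14, 20^15≡1. 20^14≡14≢1, so ord ≠ 14. No, the actual order is 15.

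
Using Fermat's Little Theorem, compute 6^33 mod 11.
By Fermat: 6^{10} ≡ 1 (mod 11). 33 = 3×10 + 3. So 6^{33} ≡ 6^{3} ≡ 7 (mod 11)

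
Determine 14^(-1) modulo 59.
Since 59 is prime, by Fermat 14^(-1) ≡ 14^{57} ≡ 38 mod 59. Verify: 14 × 38 = 532 ≡ 1 mod 59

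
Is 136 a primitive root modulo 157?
ord_157(136) divides 156. For each prime q|156: 136^{78}≡156, 136^{52}≡12, 136^{12}≡16, none ≡ 1. So 136 has order 156 and is a primitive root mod 157.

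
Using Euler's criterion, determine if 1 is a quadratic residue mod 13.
By Euler's criterion: 1^{6} ≡ 1 mod 13. Since this equals 1, 1 is a QR.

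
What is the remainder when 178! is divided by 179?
By Wilson's theorem, (178)! ≡ -1 ≡ 178 mod 179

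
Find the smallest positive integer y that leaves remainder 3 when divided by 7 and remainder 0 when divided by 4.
M = 7 × 4 = 28. M₁ = 4, y₁ ≡ 2 mod 7. M₂ = 7, y₂ ≡ 3 mod 4. y = 3×4×2 + 0×7×3 ≡ 24 mod 28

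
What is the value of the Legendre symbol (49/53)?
(49/53) = 49^{26} mod 53 = 1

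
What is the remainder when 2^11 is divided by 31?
By repeated squaring (mod 31): 2^{1}≡2, 2^{2}≡4, 2^{4}≡16, 2^{8}≡8. Then 2^{11} = 2^{8+2+1} ≡ 8 × 4 × 2 ≡ 2 (mod 31)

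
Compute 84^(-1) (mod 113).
Since 113 is prime, by Fermat 84^(-1) ≡ 84^{111} ≡ 74 (mod 113). Verify: 84 × 74 = 6216 ≡ 1 (mod 113)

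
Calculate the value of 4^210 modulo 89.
Using Fermat: 4^{88} ≡ 1 (mod 89). 210 ≡ 34 (mod 88). So 4^{210} ≡ 4^{34} ≡ 4 (mod 89)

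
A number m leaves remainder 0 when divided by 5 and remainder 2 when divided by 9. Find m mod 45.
M = 5 × 9 = 45. M₁ = 9, y₁ ≡ 4 mod 5. M₂ = 5, y₂ ≡ 2 mod 9. m = 0×9×4 + 2×5×2 ≡ 20 mod 45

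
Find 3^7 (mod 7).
Using Fermat: 3^{6} ≡ 1 (mod 7). 7 ≡ 1 (mod 6). So 3^{7} ≡ 3^{1} ≡ 3 (mod 7)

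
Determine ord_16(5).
Powers of 5 mod 16: 5^1≡5, 5^2≡9, 5^3≡13, 5^4≡1. ord_16(5) = 4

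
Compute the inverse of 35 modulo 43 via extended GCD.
Extended GCD: 35(16) + 43(-13) = 1. So 35^(-1) ≡ 16 (mod 43). Verify: 35 × 16 = 560 ≡ 1 (mod 43)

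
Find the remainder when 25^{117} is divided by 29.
By Fermat: 25^{28} ≡ 1 (mod 29). 117 = 4×28 + 5. So 25^{117} ≡ 25^{5} ≡ 20 (mod 29)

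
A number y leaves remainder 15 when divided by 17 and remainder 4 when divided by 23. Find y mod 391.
M = 17 × 23 = 391. M₁ = 23, y₁ ≡ 3 mod 17. M₂ = 17, y₂ ≡ 19 mod 23. y = 15×23×3 + 4×17×19 ≡ 372 mod 391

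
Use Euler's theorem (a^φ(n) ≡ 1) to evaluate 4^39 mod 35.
By Euler: 4^{24} ≡ 1 (mod 35) since gcd(4, 35) = 1. 39 = 1×24 + 15. So 4^{39} ≡ 4^{15} ≡ 29 (mod 35)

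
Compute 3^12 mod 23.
By repeated squaring mod 23: 3^{1}≡3, 3^{2}≡9, 3^{4}≡12, 3^{8}≡6. Then 3^{12} = 3^{8+4} ≡ 6 × 12 ≡ 3 mod 23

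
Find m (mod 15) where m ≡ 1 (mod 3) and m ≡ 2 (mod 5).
M = 3 × 5 = 15. M₁ = 5, y₁ ≡ 2 (mod 3). M₂ = 3, y₂ ≡ 2 (mod 5). m = 1×5×2 + 2×3×2 ≡ 7 (mod 15)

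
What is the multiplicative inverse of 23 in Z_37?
Since 37 is prime, by Fermat 23^(-1) ≡ 23^{35} ≡ 29 (mod 37). Verify: 23 × 29 = 667 ≡ 1 (mod 37)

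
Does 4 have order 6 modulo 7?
4^{3} ≡ 1 mod 7 and 3 < 6, so ord_7(4) = 3 ≠ 6 and 4 is not a primitive root.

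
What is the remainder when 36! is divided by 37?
By Wilson's theorem, (36)! ≡ -1 ≡ 36 mod 37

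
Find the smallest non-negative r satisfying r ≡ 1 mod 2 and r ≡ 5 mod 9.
M = 2 × 9 = 18. M₁ = 9, y₁ ≡ 1 mod 2. M₂ = 2, y₂ ≡ 5 mod 9. r = 1×9×1 + 5×2×5 ≡ 5 mod 18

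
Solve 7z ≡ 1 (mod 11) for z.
Since 11 is prime, by Fermat 7^(-1) ≡ 7^{9} ≡ 8 (mod 11). Verify: 7 × 8 = 56 ≡ 1 (mod 11)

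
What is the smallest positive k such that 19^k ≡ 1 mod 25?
Powers of 19 mod 25: 19^1≡19, 19^2≡11, 19^3≡9, 19^4≡21, 19^5≡24, 19^6≡6, 19^7≡14, 19^8≡16, 19^9≡4, 19^10≡1. So the order of 19 is 10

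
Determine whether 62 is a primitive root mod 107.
62^{53} ≡ 1 (mod 107) and 53 < 106, so ord_107(62) = 53 ≠ 106 and 62 is not a primitive root.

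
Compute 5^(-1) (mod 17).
Since 17 is prime, by Fermat 5^(-1) ≡ 5^{15} ≡ 7 (mod 17). Verify: 5 × 7 = 35 ≡ 1 (mod 17)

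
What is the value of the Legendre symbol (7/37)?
(7/37) = 7^{18} mod 37 = 1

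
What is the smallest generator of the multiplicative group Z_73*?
g = 5. For each prime q|72: 5^{36}≡72, 5^{24}≡8, none ≡ 1, so ord_73(5) = 72 and 5 is a primitive root.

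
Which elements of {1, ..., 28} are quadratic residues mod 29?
QRs mod 29: {1, 4, 5, 6, 7, 9, 13, 16, 20, 22, 23, 24, 25, 28}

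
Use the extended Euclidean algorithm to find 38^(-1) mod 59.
Extended GCD: 38(14) + 59(-9) = 1. So 38^(-1) ≡ 14 mod 59. Verify: 38 × 14 = 532 ≡ 1 mod 59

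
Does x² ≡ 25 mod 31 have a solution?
By Euler's criterion: 25^{15} ≡ 1 mod 31. Since this equals 1, 25 is a QR.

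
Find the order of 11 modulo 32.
Powers of 11 mod 32: 11^1≡11, 11^2≡25, 11^3≡19, 11^4≡17, 11^5≡27, 11^6≡9, 11^7≡3, 11^8≡1. ord_32(11) = 8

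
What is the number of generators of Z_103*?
A prime p has φ(p-1) primitive roots; here φ(102) = 32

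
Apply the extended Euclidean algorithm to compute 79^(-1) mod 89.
Extended GCD: 79(-9) + 89(8) = 1. So 79^(-1) ≡ -9 ≡ 80 mod 89. Verify: 79 × 80 = 6320 ≡ 1 mod 89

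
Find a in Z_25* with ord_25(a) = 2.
24 has order 2 mod 25 since 24^{2} ≡ 1 mod 25 and no smaller power works.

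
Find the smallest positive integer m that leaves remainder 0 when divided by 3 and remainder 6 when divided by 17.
M = 3 × 17 = 51. M₁ = 17, y₁ ≡ 2 (mod 3). M₂ = 3, y₂ ≡ 6 (mod 17). m = 0×17×2 + 6×3×6 ≡ 6 (mod 51)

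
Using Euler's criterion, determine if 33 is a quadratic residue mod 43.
By Euler's criterion: 33^{21} ≡ 42 (mod 43). Since this equals -1 (≡ 42), 33 is not a QR.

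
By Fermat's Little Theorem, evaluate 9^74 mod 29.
By Fermat: 9^{28} ≡ 1 (mod 29). 74 = 2×28 + 18. So 9^{74} ≡ 9^{18} ≡ 7 (mod 29)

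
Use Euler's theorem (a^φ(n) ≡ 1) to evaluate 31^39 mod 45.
By Euler: 31^{24} ≡ 1 mod 45 since gcd(31, 45) = 1. 39 = 1×24 + 15. So 31^{39} ≡ 31^{15} ≡ 1 mod 45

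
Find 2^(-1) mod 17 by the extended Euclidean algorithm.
Extended GCD: 2(-8) + 17(1) = 1. So 2^(-1) ≡ -8 ≡ 9 mod 17. Verify: 2 × 9 = 18 ≡ 1 mod 17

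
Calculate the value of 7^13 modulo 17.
By repeated squaring mod 17: 7^{1}≡7, 7^{2}≡15, 7^{4}≡4, 7^{8}≡16. Then 7^{13} = 7^{8+4+1} ≡ 16 × 4 × 7 ≡ 6 mod 17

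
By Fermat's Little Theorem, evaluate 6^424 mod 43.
By Fermat: 6^{42} ≡ 1 mod 43. 424 ≡ 4 mod 42. So 6^{424} ≡ 6^{4} ≡ 6 mod 43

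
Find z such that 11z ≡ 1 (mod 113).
Since 113 is prime, by Fermat 11^(-1) ≡ 11^{111} ≡ 72 (mod 113). Verify: 11 × 72 = 792 ≡ 1 (mod 113)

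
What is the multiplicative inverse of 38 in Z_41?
Since 41 is prime, by Fermat 38^(-1) ≡ 38^{39} ≡ 27 (mod 41). Verify: 38 × 27 = 1026 ≡ 1 (mod 41)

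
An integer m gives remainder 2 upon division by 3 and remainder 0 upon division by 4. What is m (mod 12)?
M = 3 × 4 = 12. M₁ = 4, y₁ ≡ 1 (mod 3). M₂ = 3, y₂ ≡ 3 (mod 4). m = 2×4×1 + 0×3×3 ≡ 8 (mod 12)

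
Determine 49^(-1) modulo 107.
Since 107 is prime, by Fermat 49^(-1) ≡ 49^{105} ≡ 83 mod 107. Verify: 49 × 83 = 4067 ≡ 1 mod 107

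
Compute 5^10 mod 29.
By repeated squaring mod 29: 5^{1}≡5, 5^{2}≡25, 5^{4}≡16, 5^{8}≡24. Then 5^{10} = 5^{8+2} ≡ 24 × 25 ≡ 20 mod 29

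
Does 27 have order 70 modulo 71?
27^{35} ≡ 1 mod 71 and 35 < 70, so ord_71(27) = 35 ≠ 70 and 27 is not a primitive root.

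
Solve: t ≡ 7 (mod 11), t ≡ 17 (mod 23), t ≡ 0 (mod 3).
M = 11 × 23 × 3 = 759. M₁ = 69, y₁ ≡ 4 (mod 11). M₂ = 33, y₂ ≡ 7 (mod 23). M₃ = 253, y₃ ≡ 1 (mod 3). t = 7×69×4 + 17×33×7 + 0×253×1 ≡ 546 (mod 759)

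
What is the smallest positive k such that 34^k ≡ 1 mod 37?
Powers of 34 mod 37: 34^1≡34, 34^2≡9, 34^3≡10, 34^4≡7, 34^5≡16, 34^6≡26, 34^7≡33, 34^8≡12, 34^9≡1. So the order of 34 is 9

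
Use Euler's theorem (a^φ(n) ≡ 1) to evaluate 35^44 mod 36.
By Euler: 35^{12} ≡ 1 mod 36 since gcd(35, 36) = 1. 44 = 3×12 + 8. So 35^{44} ≡ 35^{8} ≡ 1 mod 36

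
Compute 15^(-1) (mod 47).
Since 47 is prime, by Fermat 15^(-1) ≡ 15^{45} ≡ 22 (mod 47). Verify: 15 × 22 = 330 ≡ 1 (mod 47)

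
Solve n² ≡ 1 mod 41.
The square roots of 1 mod 41 are 1 and 40. Verify: 1² = 1 ≡ 1 mod 41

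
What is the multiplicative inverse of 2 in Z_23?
Since 23 is prime, by Fermat 2^(-1) ≡ 2^{21} ≡ 12 (mod 23). Verify: 2 × 12 = 24 ≡ 1 (mod 23)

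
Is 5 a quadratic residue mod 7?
By Euler's criterion: 5^{3} ≡ 6 (mod 7). Since this equals -1 (≡ 6), 5 is not a QR.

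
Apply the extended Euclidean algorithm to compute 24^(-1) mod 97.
Extended GCD: 24(-4) + 97(1) = 1. So 24^(-1) ≡ -4 ≡ 93 (mod 97). Verify: 24 × 93 = 2232 ≡ 1 (mod 97)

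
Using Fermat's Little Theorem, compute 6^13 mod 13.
By Fermat: 6^{12} ≡ 1 mod 13. So 6^{13} = 6^{12} · 6^{1} ≡ 6^{1} ≡ 6 mod 13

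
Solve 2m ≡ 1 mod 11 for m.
Since 11 is prime, by Fermat 2^(-1) ≡ 2^{9} ≡ 6 mod 11. Verify: 2 × 6 = 12 ≡ 1 mod 11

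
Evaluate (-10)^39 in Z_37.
Using Fermat: (-10)^{36} ≡ 1 (mod 37). 39 ≡ 3 (mod 36). So (-10)^{39} ≡ (-10)^{3} ≡ 36 (mod 37)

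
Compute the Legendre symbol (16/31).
(16/31) = 16^{15} mod 31 = 1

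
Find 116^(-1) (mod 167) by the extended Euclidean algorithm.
Extended GCD: 116(36) + 167(-25) = 1. So 116^(-1) ≡ 36 (mod 167). Verify: 116 × 36 = 4176 ≡ 1 (mod 167)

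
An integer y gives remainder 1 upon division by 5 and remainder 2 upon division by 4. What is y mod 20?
M = 5 × 4 = 20. M₁ = 4, y₁ ≡ 4 mod 5. M₂ = 5, y₂ ≡ 1 mod 4. y = 1×4×4 + 2×5×1 ≡ 6 mod 20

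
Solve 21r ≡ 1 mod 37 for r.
Since 37 is prime, by Fermat 21^(-1) ≡ 21^{35} ≡ 30 mod 37. Verify: 21 × 30 = 630 ≡ 1 mod 37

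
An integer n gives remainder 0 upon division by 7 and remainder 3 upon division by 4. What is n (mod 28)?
M = 7 × 4 = 28. M₁ = 4, y₁ ≡ 2 (mod 7). M₂ = 7, y₂ ≡ 3 (mod 4). n = 0×4×2 + 3×7×3 ≡ 7 (mod 28)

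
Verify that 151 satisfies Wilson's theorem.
(150)! mod 151 = 150. Since this equals -1 mod 151, Wilson confirms 151 is prime.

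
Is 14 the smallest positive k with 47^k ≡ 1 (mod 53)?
Powers of 47 mod 53: 47^1≡47, 47^2≡36, 47^3≡49, 47^4≡24, 47^5≡15, 47^6≡16, 47^7≡10, 47^8≡46, 47^9≡42, 47^10≡13, 47^11≡28, 47^12≡44, 47^13≡1. Already 47^13≡1, so the order is 13 < 14. No, the actual order is 13.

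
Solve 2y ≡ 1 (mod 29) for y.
Since 29 is prime, by Fermat 2^(-1) ≡ 2^{27} ≡ 15 (mod 29). Verify: 2 × 15 = 30 ≡ 1 (mod 29)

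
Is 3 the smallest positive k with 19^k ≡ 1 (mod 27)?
Powers of 19 mod 27: 19^1≡19, 19^2≡10, 19^3≡1. First k with 19^k≡1 is k=3. Yes, ord_27(19) = 3.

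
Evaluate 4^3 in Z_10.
4^{3} = 64 ≡ 4 (mod 10)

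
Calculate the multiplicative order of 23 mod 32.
Powers of 23 mod 32: 23^1≡23, 23^2≡17, 23^3≡7, 23^4≡1. Order = 4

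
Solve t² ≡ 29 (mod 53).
The square roots of 29 mod 53 are 33 and 20. Verify: 33² = 1089 ≡ 29 (mod 53)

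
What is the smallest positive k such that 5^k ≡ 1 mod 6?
Powers of 5 mod 6: 5^1≡5, 5^2≡1. Order = 2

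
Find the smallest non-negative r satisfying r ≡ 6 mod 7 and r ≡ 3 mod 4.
M = 7 × 4 = 28. M₁ = 4, y₁ ≡ 2 mod 7. M₂ = 7, y₂ ≡ 3 mod 4. r = 6×4×2 + 3×7×3 ≡ 27 mod 28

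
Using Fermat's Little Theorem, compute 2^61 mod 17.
By Fermat: 2^{16} ≡ 1 (mod 17). 61 = 3×16 + 13. So 2^{61} ≡ 2^{13} ≡ 15 (mod 17)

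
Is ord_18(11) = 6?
Powers of 11 mod 18: 11^1≡11, 11^2≡13, 11^3≡17, 11^4≡7, 11^5≡5, 11^6≡1. First k with 11^k≡1 is k=6. Yes, ord_18(11) = 6.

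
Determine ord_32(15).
Powers of 15 mod 32: 15^1≡15, 15^2≡1. Order = 2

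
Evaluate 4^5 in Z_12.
By repeated squaring mod 12: 4^{1}≡4, 4^{2}≡4, 4^{4}≡4. Then 4^{5} = 4^{4+1} ≡ 4 × 4 ≡ 4 mod 12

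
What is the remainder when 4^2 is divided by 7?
4^{2} = 16 ≡ 2 (mod 7)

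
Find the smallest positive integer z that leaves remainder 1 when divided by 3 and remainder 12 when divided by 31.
M = 3 × 31 = 93. M₁ = 31, y₁ ≡ 1 mod 3. M₂ = 3, y₂ ≡ 21 mod 31. z = 1×31×1 + 12×3×21 ≡ 43 mod 93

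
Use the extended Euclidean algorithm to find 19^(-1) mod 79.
Extended GCD: 19(25) + 79(-6) = 1. So 19^(-1) ≡ 25 mod 79. Verify: 19 × 25 = 475 ≡ 1 mod 79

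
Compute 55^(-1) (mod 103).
Since 103 is prime, by Fermat 55^(-1) ≡ 55^{101} ≡ 15 (mod 103). Verify: 55 × 15 = 825 ≡ 1 (mod 103)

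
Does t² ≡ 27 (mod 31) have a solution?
By Euler's criterion: 27^{15} ≡ 30 (mod 31). Since this equals -1 (≡ 30), 27 is not a QR.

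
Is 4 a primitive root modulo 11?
4^{5} ≡ 1 mod 11 and 5 < 10, so ord_11(4) = 5 ≠ 10 and 4 is not a primitive root.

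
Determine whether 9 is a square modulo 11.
By Euler's criterion: 9^{5} ≡ 1 (mod 11). Since this equals 1, 9 is a QR.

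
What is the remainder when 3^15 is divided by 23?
By repeated squaring mod 23: 3^{1}≡3, 3^{2}≡9, 3^{4}≡12, 3^{8}≡6. Then 3^{15} = 3^{8+4+2+1} ≡ 6 × 12 × 9 × 3 ≡ 12 mod 23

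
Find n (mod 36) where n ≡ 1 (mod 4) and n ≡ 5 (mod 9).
M = 4 × 9 = 36. M₁ = 9, y₁ ≡ 1 (mod 4). M₂ = 4, y₂ ≡ 7 (mod 9). n = 1×9×1 + 5×4×7 ≡ 5 (mod 36)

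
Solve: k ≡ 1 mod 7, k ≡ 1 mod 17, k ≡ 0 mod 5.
M = 7 × 17 × 5 = 595. M₁ = 85, y₁ ≡ 1 mod 7. M₂ = 35, y₂ ≡ 1 mod 17. M₃ = 119, y₃ ≡ 4 mod 5. k = 1×85×1 + 1×35×1 + 0×119×4 ≡ 120 mod 595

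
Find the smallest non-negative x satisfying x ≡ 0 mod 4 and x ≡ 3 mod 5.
M = 4 × 5 = 20. M₁ = 5, y₁ ≡ 1 mod 4. M₂ = 4, y₂ ≡ 4 mod 5. x = 0×5×1 + 3×4×4 ≡ 8 mod 20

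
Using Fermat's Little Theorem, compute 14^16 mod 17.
By Fermat's Little Theorem, 14^{16} ≡ 1 (mod 17) since 17 is prime and gcd(14, 17) = 1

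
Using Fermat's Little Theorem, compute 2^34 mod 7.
By Fermat: 2^{6} ≡ 1 mod 7. 34 = 5×6 + 4. So 2^{34} ≡ 2^{4} ≡ 2 mod 7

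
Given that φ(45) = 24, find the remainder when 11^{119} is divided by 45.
By Euler: 11^{24} ≡ 1 mod 45 since gcd(11, 45) = 1. 119 = 4×24 + 23. So 11^{119} ≡ 11^{23} ≡ 41 mod 45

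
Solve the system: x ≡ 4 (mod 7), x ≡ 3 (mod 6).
M = 7 × 6 = 42. M₁ = 6, y₁ ≡ 6 (mod 7). M₂ = 7, y₂ ≡ 1 (mod 6). x = 4×6×6 + 3×7×1 ≡ 39 (mod 42)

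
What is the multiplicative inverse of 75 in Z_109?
Since 109 is prime, by Fermat 75^(-1) ≡ 75^{107} ≡ 16 (mod 109). Verify: 75 × 16 = 1200 ≡ 1 (mod 109)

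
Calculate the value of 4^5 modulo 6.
By repeated squaring mod 6: 4^{1}≡4, 4^{2}≡4, 4^{4}≡4. Then 4^{5} = 4^{4+1} ≡ 4 × 4 ≡ 4 mod 6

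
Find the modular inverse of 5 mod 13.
Since 13 is prime, by Fermat 5^(-1) ≡ 5^{11} ≡ 8 (mod 13). Verify: 5 × 8 = 40 ≡ 1 (mod 13)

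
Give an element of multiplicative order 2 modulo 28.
27 has order 2 mod 28 since 27^{2} ≡ 1 (mod 28) and no smaller power works.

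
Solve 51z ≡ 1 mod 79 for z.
Since 79 is prime, by Fermat 51^(-1) ≡ 51^{77} ≡ 31 mod 79. Verify: 51 × 31 = 1581 ≡ 1 mod 79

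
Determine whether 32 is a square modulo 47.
By Euler's criterion: 32^{23} ≡ 1 (mod 47). Since this equals 1, 32 is a QR.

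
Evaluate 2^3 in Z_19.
2^{3} = 8 ≡ 8 (mod 19)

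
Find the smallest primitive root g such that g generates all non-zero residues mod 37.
g = 2. For each prime q|36: 2^{18}≡36, 2^{12}≡26, none ≡ 1, so ord_37(2) = 36 and 2 is a primitive root.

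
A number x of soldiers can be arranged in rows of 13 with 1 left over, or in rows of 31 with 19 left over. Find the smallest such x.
M = 13 × 31 = 403. M₁ = 31, y₁ ≡ 8 mod 13. M₂ = 13, y₂ ≡ 12 mod 31. x = 1×31×8 + 19×13×12 ≡ 391 mod 403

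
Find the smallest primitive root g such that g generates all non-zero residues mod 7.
g = 3. For each prime q|6: 3^{3}≡6, 3^{2}≡2, none ≡ 1, so ord_7(3) = 6 and 3 is a primitive root.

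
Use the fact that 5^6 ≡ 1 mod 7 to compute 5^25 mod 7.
By Fermat: 5^{6} ≡ 1 mod 7. 25 = 4×6 + 1. So 5^{25} ≡ 5^{1} ≡ 5 mod 7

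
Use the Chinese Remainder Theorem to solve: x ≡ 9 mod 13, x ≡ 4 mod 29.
M = 13 × 29 = 377. M₁ = 29, y₁ ≡ 9 mod 13. M₂ = 13, y₂ ≡ 9 mod 29. x = 9×29×9 + 4×13×9 ≡ 178 mod 377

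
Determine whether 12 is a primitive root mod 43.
ord_43(12) divides 42. For each prime q|42: 12^{21}≡42, 12^{14}≡36, 12^{6}≡21, none ≡ 1. So 12 has order 42 and is a primitive root mod 43.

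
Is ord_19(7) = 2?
Powers of 7 mod 19: 7^1≡7, 7^2≡11, 7^3≡1. 7^2≡11≢1, so ord ≠ 2. No, the actual order is 3.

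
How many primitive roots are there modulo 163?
A prime p has φ(p-1) primitive roots; here φ(162) = 54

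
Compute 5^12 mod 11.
Using Fermat: 5^{10} ≡ 1 mod 11. 12 ≡ 2 mod 10. So 5^{12} ≡ 5^{2} ≡ 3 mod 11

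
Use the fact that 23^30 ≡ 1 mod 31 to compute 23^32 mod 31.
By Fermat: 23^{30} ≡ 1 mod 31. So 23^{32} = 23^{30} · 23^{2} ≡ 23^{2} ≡ 2 mod 31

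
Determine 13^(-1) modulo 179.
Since 179 is prime, by Fermat 13^(-1) ≡ 13^{177} ≡ 124 (mod 179). Verify: 13 × 124 = 1612 ≡ 1 (mod 179)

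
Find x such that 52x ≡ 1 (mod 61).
Since 61 is prime, by Fermat 52^(-1) ≡ 52^{59} ≡ 27 (mod 61). Verify: 52 × 27 = 1404 ≡ 1 (mod 61)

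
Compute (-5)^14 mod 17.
By repeated squaring mod 17: (-5)^{1}≡12, (-5)^{2}≡8, (-5)^{4}≡13, (-5)^{8}≡16. Then (-5)^{14} = (-5)^{8+4+2} ≡ 16 × 13 × 8 ≡ 15 mod 17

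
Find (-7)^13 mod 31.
By repeated squaring mod 31: (-7)^{1}≡24, (-7)^{2}≡18, (-7)^{4}≡14, (-7)^{8}≡10. Then (-7)^{13} = (-7)^{8+4+1} ≡ 10 × 14 × 24 ≡ 12 mod 31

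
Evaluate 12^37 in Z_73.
By repeated squaring mod 73: 12^{1}≡12, 12^{2}≡71, 12^{4}≡4, 12^{8}≡16, 12^{16}≡37, 12^{32}≡55. Then 12^{37} = 12^{32+4+1} ≡ 55 × 4 × 12 ≡ 12 mod 73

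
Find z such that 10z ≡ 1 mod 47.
Since 47 is prime, by Fermat 10^(-1) ≡ 10^{45} ≡ 33 mod 47. Verify: 10 × 33 = 330 ≡ 1 mod 47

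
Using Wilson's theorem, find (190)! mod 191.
By Wilson's theorem, (190)! ≡ -1 ≡ 190 mod 191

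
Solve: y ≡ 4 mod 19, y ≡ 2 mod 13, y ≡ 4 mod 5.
M = 19 × 13 × 5 = 1235. M₁ = 65, y₁ ≡ 12 mod 19. M₂ = 95, y₂ ≡ 10 mod 13. M₃ = 247, y₃ ≡ 3 mod 5. y = 4×65×12 + 2×95×10 + 4×247×3 ≡ 574 mod 1235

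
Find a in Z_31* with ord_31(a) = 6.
6 has order 6 mod 31 since 6^{6} ≡ 1 mod 31 and no smaller power works.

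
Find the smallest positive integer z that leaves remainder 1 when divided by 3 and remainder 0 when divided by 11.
M = 3 × 11 = 33. M₁ = 11, y₁ ≡ 2 (mod 3). M₂ = 3, y₂ ≡ 4 (mod 11). z = 1×11×2 + 0×3×4 ≡ 22 (mod 33)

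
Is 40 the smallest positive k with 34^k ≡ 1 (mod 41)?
Powers of 34 mod 41: 34^1≡34, 34^2≡8, 34^3≡26, 34^4≡23, 34^5≡3, 34^6≡20, 34^7≡24, 34^8≡37, 34^9≡28, 34^10≡9, 34^11≡19, 34^12≡31, 34^13≡29, 34^14≡2, 34^15≡27, 34^16≡16, 34^17≡11, 34^18≡5, 34^19≡6, 34^20≡40, 34^21≡7, 34^22≡33, 34^23≡15, 34^24≡18, 34^25≡38, 34^26≡21, 34^27≡17, 34^28≡4, 34^29≡13, 34^30≡32, 34^31≡22, 34^32≡10, 34^33≡12, 34^34≡39, 34^35≡14, 34^36≡25, 34^37≡30, 34^38≡36, 34^39≡35, 34^40≡1. First k with 34^k≡1 is k=40. Yes, ord_41(34) = 40.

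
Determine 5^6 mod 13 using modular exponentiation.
By repeated squaring mod 13: 5^{1}≡5, 5^{2}≡12, 5^{4}≡1. Then 5^{6} = 5^{4+2} ≡ 1 × 12 ≡ 12 mod 13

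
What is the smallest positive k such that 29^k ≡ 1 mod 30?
Powers of 29 mod 30: 29^1≡29, 29^2≡1. Order = 2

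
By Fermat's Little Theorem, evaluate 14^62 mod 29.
By Fermat: 14^{28} ≡ 1 (mod 29). 62 = 2×28 + 6. So 14^{62} ≡ 14^{6} ≡ 5 (mod 29)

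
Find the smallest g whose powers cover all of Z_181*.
g = 2. Powers: [2, 4, 8, 16, 32, 64, 128, 75, 150, ...] generates all 180 non-zero residues.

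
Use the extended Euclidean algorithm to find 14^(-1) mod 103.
Extended GCD: 14(-22) + 103(3) = 1. So 14^(-1) ≡ -22 ≡ 81 mod 103. Verify: 14 × 81 = 1134 ≡ 1 mod 103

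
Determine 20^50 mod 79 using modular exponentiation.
By repeated squaring mod 79: 20^{1}≡20, 20^{2}≡5, 20^{4}≡25, 20^{8}≡72, 20^{16}≡49, 20^{32}≡31. Then 20^{50} = 20^{32+16+2} ≡ 31 × 49 × 5 ≡ 11 mod 79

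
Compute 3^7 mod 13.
By repeated squaring (mod 13): 3^{1}≡3, 3^{2}≡9, 3^{4}≡3. Then 3^{7} = 3^{4+2+1} ≡ 3 × 9 × 3 ≡ 3 (mod 13)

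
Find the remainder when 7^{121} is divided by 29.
By Fermat: 7^{28} ≡ 1 (mod 29). 121 = 4×28 + 9. So 7^{121} ≡ 7^{9} ≡ 20 (mod 29)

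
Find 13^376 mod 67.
Using Fermat: 13^{66} ≡ 1 mod 67. 376 ≡ 46 mod 66. So 13^{376} ≡ 13^{46} ≡ 10 mod 67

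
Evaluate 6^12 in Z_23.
By repeated squaring mod 23: 6^{1}≡6, 6^{2}≡13, 6^{4}≡8, 6^{8}≡18. Then 6^{12} = 6^{8+4} ≡ 18 × 8 ≡ 6 mod 23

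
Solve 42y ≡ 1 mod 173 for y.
Since 173 is prime, by Fermat 42^(-1) ≡ 42^{171} ≡ 103 mod 173. Verify: 42 × 103 = 4326 ≡ 1 mod 173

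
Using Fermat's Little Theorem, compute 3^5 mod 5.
By Fermat: 3^{4} ≡ 1 mod 5. So 3^{5} = 3^{4} · 3^{1} ≡ 3^{1} ≡ 3 mod 5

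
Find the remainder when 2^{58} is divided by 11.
By Fermat: 2^{10} ≡ 1 mod 11. 58 = 5×10 + 8. So 2^{58} ≡ 2^{8} ≡ 3 mod 11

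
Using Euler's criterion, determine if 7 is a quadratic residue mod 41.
By Euler's criterion: 7^{20} ≡ 40 mod 41. Since this equals -1 (≡ 40), 7 is not a QR.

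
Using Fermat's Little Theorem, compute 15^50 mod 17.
By Fermat: 15^{16} ≡ 1 (mod 17). 50 = 3×16 + 2. So 15^{50} ≡ 15^{2} ≡ 4 (mod 17)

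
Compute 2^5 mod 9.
By repeated squaring mod 9: 2^{1}≡2, 2^{2}≡4, 2^{4}≡7. Then 2^{5} = 2^{4+1} ≡ 7 × 2 ≡ 5 mod 9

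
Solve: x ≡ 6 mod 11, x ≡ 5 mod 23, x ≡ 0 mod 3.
M = 11 × 23 × 3 = 759. M₁ = 69, y₁ ≡ 4 mod 11. M₂ = 33, y₂ ≡ 7 mod 23. M₃ = 253, y₃ ≡ 1 mod 3. x = 6×69×4 + 5×33×7 + 0×253×1 ≡ 534 mod 759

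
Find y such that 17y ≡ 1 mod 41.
Since 41 is prime, by Fermat 17^(-1) ≡ 17^{39} ≡ 29 mod 41. Verify: 17 × 29 = 493 ≡ 1 mod 41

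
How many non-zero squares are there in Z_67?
The squaring map on Z_67* is 2-to-1, so there are (66)/2 = 33 QRs.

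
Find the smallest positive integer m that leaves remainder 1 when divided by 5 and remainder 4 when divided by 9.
M = 5 × 9 = 45. M₁ = 9, y₁ ≡ 4 (mod 5). M₂ = 5, y₂ ≡ 2 (mod 9). m = 1×9×4 + 4×5×2 ≡ 31 (mod 45)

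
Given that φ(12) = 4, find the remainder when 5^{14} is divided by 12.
By Euler: 5^{4} ≡ 1 (mod 12) since gcd(5, 12) = 1. 14 = 3×4 + 2. So 5^{14} ≡ 5^{2} ≡ 1 (mod 12)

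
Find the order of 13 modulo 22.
Powers of 13 mod 22: 13^1≡13, 13^2≡15, 13^3≡19, 13^4≡5, 13^5≡21, 13^6≡9, 13^7≡7, 13^8≡3, 13^9≡17, 13^10≡1. Order = 10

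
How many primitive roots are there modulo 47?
Number of primitive roots mod 47 = φ(p-1) = φ(46) = 22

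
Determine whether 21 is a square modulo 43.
By Euler's criterion: 21^{21} ≡ 1 mod 43. Since this equals 1, 21 is a QR.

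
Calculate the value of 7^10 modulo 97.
By repeated squaring (mod 97): 7^{1}≡7, 7^{2}≡49, 7^{4}≡73, 7^{8}≡91. Then 7^{10} = 7^{8+2} ≡ 91 × 49 ≡ 94 (mod 97)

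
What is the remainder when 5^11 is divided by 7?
Using Fermat: 5^{6} ≡ 1 (mod 7). 11 ≡ 5 (mod 6). So 5^{11} ≡ 5^{5} ≡ 3 (mod 7)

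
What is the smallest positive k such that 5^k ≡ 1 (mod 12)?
Powers of 5 mod 12: 5^1≡5, 5^2≡1. ord_12(5) = 2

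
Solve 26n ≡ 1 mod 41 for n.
Since 41 is prime, by Fermat 26^(-1) ≡ 26^{39} ≡ 30 mod 41. Verify: 26 × 30 = 780 ≡ 1 mod 41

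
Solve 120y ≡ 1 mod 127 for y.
Since 127 is prime, by Fermat 120^(-1) ≡ 120^{125} ≡ 18 mod 127. Verify: 120 × 18 = 2160 ≡ 1 mod 127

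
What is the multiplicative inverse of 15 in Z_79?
Since 79 is prime, by Fermat 15^(-1) ≡ 15^{77} ≡ 58 (mod 79). Verify: 15 × 58 = 870 ≡ 1 (mod 79)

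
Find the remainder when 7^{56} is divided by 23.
By Fermat: 7^{22} ≡ 1 (mod 23). 56 = 2×22 + 12. So 7^{56} ≡ 7^{12} ≡ 16 (mod 23)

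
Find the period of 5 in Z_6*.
Powers of 5 mod 6: 5^1≡5, 5^2≡1. Order = 2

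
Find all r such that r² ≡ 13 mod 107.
The square roots of 13 mod 107 are 86 and 21. Verify: 86² = 7396 ≡ 13 mod 107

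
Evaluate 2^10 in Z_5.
Using Fermat: 2^{4} ≡ 1 mod 5. 10 ≡ 2 mod 4. So 2^{10} ≡ 2^{2} ≡ 4 mod 5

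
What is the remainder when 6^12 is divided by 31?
By repeated squaring mod 31: 6^{1}≡6, 6^{2}≡5, 6^{4}≡25, 6^{8}≡5. Then 6^{12} = 6^{8+4} ≡ 5 × 25 ≡ 1 mod 31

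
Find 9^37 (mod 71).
By repeated squaring (mod 71): 9^{1}≡9, 9^{2}≡10, 9^{4}≡29, 9^{8}≡60, 9^{16}≡50, 9^{32}≡15. Then 9^{37} = 9^{32+4+1} ≡ 15 × 29 × 9 ≡ 10 (mod 71)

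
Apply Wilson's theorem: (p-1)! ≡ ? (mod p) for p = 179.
By Wilson's theorem, (178)! ≡ -1 ≡ 178 (mod 179)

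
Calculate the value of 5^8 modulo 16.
By repeated squaring mod 16: 5^{1}≡5, 5^{2}≡9, 5^{4}≡1, 5^{8}≡1. So 5^{8} ≡ 1 mod 16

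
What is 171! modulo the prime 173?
(172)! = (171)! × (172) ≡ -1 mod 173. So (171)! ≡ -1 × (172)^(-1) ≡ (-1)×(-1) = 1 mod 173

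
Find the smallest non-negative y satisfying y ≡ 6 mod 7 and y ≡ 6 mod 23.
M = 7 × 23 = 161. M₁ = 23, y₁ ≡ 4 mod 7. M₂ = 7, y₂ ≡ 10 mod 23. y = 6×23×4 + 6×7×10 ≡ 6 mod 161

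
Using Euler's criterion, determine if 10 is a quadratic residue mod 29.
By Euler's criterion: 10^{14} ≡ 28 (mod 29). Since this equals -1 (≡ 28), 10 is not a QR.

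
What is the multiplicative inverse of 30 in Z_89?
Since 89 is prime, by Fermat 30^(-1) ≡ 30^{87} ≡ 3 (mod 89). Verify: 30 × 3 = 90 ≡ 1 (mod 89)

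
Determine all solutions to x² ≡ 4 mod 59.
The square roots of 4 mod 59 are 57 and 2. Verify: 57² = 3249 ≡ 4 mod 59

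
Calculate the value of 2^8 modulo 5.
Using Fermat: 2^{4} ≡ 1 mod 5. 8 ≡ 0 mod 4. So 2^{8} ≡ 2^{0} ≡ 1 mod 5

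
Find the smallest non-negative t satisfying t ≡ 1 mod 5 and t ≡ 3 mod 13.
M = 5 × 13 = 65. M₁ = 13, y₁ ≡ 2 mod 5. M₂ = 5, y₂ ≡ 8 mod 13. t = 1×13×2 + 3×5×8 ≡ 16 mod 65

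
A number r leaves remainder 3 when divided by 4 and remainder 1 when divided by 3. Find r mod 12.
M = 4 × 3 = 12. M₁ = 3, y₁ ≡ 3 mod 4. M₂ = 4, y₂ ≡ 1 mod 3. r = 3×3×3 + 1×4×1 ≡ 7 mod 12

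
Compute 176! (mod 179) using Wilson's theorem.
(178)! = (176)! × (177) × (178) ≡ -1 (mod 179). So (176)! ≡ -1 × [(178)(177)]^(-1) ≡ 89 (mod 179)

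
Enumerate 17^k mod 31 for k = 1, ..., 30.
17^1, 17^2, ..., 17^{30} mod 31: [17, 10, 15, 7, 26, 8, 12, 18, 27, 25, 22, 2, 3, 20, 30, 14, 21, 16, 24, 5, 23, 19, 13, 4, 6, 9, 29, 28, 11, 1]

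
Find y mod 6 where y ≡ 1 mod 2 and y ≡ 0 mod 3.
M = 2 × 3 = 6. M₁ = 3, y₁ ≡ 1 mod 2. M₂ = 2, y₂ ≡ 2 mod 3. y = 1×3×1 + 0×2×2 ≡ 3 mod 6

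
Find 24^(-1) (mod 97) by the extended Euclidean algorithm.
Extended GCD: 24(-4) + 97(1) = 1. So 24^(-1) ≡ -4 ≡ 93 (mod 97). Verify: 24 × 93 = 2232 ≡ 1 (mod 97)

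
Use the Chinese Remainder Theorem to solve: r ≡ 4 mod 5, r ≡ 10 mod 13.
M = 5 × 13 = 65. M₁ = 13, y₁ ≡ 2 mod 5. M₂ = 5, y₂ ≡ 8 mod 13. r = 4×13×2 + 10×5×8 ≡ 49 mod 65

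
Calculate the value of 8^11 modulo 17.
By repeated squaring (mod 17): 8^{1}≡8, 8^{2}≡13, 8^{4}≡16, 8^{8}≡1. Then 8^{11} = 8^{8+2+1} ≡ 1 × 13 × 8 ≡ 2 (mod 17)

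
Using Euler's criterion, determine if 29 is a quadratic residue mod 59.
By Euler's criterion: 29^{29} ≡ 1 mod 59. Since this equals 1, 29 is a QR.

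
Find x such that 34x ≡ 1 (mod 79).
Since 79 is prime, by Fermat 34^(-1) ≡ 34^{77} ≡ 7 (mod 79). Verify: 34 × 7 = 238 ≡ 1 (mod 79)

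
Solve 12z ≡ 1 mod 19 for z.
Since 19 is prime, by Fermat 12^(-1) ≡ 12^{17} ≡ 8 mod 19. Verify: 12 × 8 = 96 ≡ 1 mod 19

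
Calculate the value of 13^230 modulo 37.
Using Fermat: 13^{36} ≡ 1 (mod 37). 230 ≡ 14 (mod 36). So 13^{230} ≡ 13^{14} ≡ 25 (mod 37)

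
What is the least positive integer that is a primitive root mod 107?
g = 2. For each prime q|106: 2^{53}≡106, 2^{2}≡4, none ≡ 1, so ord_107(2) = 106 and 2 is a primitive root.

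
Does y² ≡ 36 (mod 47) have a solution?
By Euler's criterion: 36^{23} ≡ 1 (mod 47). Since this equals 1, 36 is a QR.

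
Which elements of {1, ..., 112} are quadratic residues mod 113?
QRs mod 113: {1, 2, 4, 7, 8, 9, 11, 13, 14, 15, 16, 18, 22, 25, 26, 28, 30, 31, 32, 36, 41, 44, 49, 50, 51, 52, 53, 56, 57, 60, 61, 62, 63, 64, 69, 72, 77, 81, 82, 83, 85, 87, 88, 91, 95, 97, 98, 99, 100, 102, 104, 105, 106, 109, 111, 112}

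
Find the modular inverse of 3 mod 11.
Since 11 is prime, by Fermat 3^(-1) ≡ 3^{9} ≡ 4 mod 11. Verify: 3 × 4 = 12 ≡ 1 mod 11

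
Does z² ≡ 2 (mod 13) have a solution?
By Euler's criterion: 2^{6} ≡ 12 (mod 13). Since this equals -1 (≡ 12), 2 is not a QR.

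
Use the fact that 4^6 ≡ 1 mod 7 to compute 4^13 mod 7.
By Fermat: 4^{6} ≡ 1 mod 7. 13 = 2×6 + 1. So 4^{13} ≡ 4^{1} ≡ 4 mod 7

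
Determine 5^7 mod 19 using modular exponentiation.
By repeated squaring (mod 19): 5^{1}≡5, 5^{2}≡6, 5^{4}≡17. Then 5^{7} = 5^{4+2+1} ≡ 17 × 6 × 5 ≡ 16 (mod 19)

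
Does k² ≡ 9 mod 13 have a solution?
By Euler's criterion: 9^{6} ≡ 1 mod 13. Since this equals 1, 9 is a QR.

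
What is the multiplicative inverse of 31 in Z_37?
Since 37 is prime, by Fermat 31^(-1) ≡ 31^{35} ≡ 6 (mod 37). Verify: 31 × 6 = 186 ≡ 1 (mod 37)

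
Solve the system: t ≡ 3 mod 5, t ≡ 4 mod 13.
M = 5 × 13 = 65. M₁ = 13, y₁ ≡ 2 mod 5. M₂ = 5, y₂ ≡ 8 mod 13. t = 3×13×2 + 4×5×8 ≡ 43 mod 65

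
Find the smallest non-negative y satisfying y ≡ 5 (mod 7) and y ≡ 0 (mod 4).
M = 7 × 4 = 28. M₁ = 4, y₁ ≡ 2 (mod 7). M₂ = 7, y₂ ≡ 3 (mod 4). y = 5×4×2 + 0×7×3 ≡ 12 (mod 28)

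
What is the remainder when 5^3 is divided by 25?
5^{3} = 125 ≡ 0 (mod 25)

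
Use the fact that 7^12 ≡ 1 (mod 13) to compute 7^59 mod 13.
By Fermat: 7^{12} ≡ 1 (mod 13). 59 = 4×12 + 11. So 7^{59} ≡ 7^{11} ≡ 2 (mod 13)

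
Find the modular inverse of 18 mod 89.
Since 89 is prime, by Fermat 18^(-1) ≡ 18^{87} ≡ 5 mod 89. Verify: 18 × 5 = 90 ≡ 1 mod 89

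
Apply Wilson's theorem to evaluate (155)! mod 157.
(156)! = (155)! × (156) ≡ -1 (mod 157). So (155)! ≡ -1 × (156)^(-1) ≡ (-1)×(-1) = 1 (mod 157)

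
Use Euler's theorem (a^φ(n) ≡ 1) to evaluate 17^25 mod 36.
By Euler: 17^{12} ≡ 1 mod 36 since gcd(17, 36) = 1. 25 = 2×12 + 1. So 17^{25} ≡ 17^{1} ≡ 17 mod 36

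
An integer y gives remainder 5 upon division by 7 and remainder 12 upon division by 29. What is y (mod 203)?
M = 7 × 29 = 203. M₁ = 29, y₁ ≡ 1 (mod 7). M₂ = 7, y₂ ≡ 25 (mod 29). y = 5×29×1 + 12×7×25 ≡ 12 (mod 203)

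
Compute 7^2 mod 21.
7^{2} = 49 ≡ 7 (mod 21)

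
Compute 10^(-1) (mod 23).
Since 23 is prime, by Fermat 10^(-1) ≡ 10^{21} ≡ 7 (mod 23). Verify: 10 × 7 = 70 ≡ 1 (mod 23)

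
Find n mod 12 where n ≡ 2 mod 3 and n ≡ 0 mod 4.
M = 3 × 4 = 12. M₁ = 4, y₁ ≡ 1 mod 3. M₂ = 3, y₂ ≡ 3 mod 4. n = 2×4×1 + 0×3×3 ≡ 8 mod 12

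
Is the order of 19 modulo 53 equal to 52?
Powers of 19 mod 53: 19^1≡19, 19^2≡43, 19^3≡22, 19^4≡47, 19^5≡45, 19^6≡7, 19^7≡27, 19^8≡36, 19^9≡48, 19^10≡11, 19^11≡50, 19^12≡49, 19^13≡30, 19^14≡40, 19^15≡18, 19^16≡24, 19^17≡32, 19^18≡25, 19^19≡51, 19^20≡15, 19^21≡20, 19^22≡9, 19^23≡12, 19^24≡16, 19^25≡39, 19^26≡52, 19^27≡34, 19^28≡10, 19^29≡31, 19^30≡6, 19^31≡8, 19^32≡46, 19^33≡26, 19^34≡17, 19^35≡5, 19^36≡42, 19^37≡3, 19^38≡4, 19^39≡23, 19^40≡13, 19^41≡35, 19^42≡29, 19^43≡21, 19^44≡28, 19^45≡2, 19^46≡38, 19^47≡33, 19^48≡44, 19^49≡41, 19^50≡37, 19^51≡14, 19^52≡1. First k with 19^k≡1 is k=52. Yes, ord_53(19) = 52.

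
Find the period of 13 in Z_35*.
Powers of 13 mod 35: 13^1≡13, 13^2≡29, 13^3≡27, 13^4≡1. So the order of 13 is 4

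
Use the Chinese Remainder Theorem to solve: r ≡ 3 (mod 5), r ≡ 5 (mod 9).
M = 5 × 9 = 45. M₁ = 9, y₁ ≡ 4 (mod 5). M₂ = 5, y₂ ≡ 2 (mod 9). r = 3×9×4 + 5×5×2 ≡ 23 (mod 45)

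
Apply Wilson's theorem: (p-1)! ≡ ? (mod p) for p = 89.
By Wilson's theorem, (88)! ≡ -1 ≡ 88 (mod 89)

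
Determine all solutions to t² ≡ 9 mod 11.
The square roots of 9 mod 11 are 3 and 8. Verify: 3² = 9 ≡ 9 mod 11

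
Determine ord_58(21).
Powers of 21 mod 58: 21^1≡21, 21^2≡35, 21^3≡39, 21^4≡7, 21^5≡31, 21^6≡13, 21^7≡41, 21^8≡49, 21^9≡43, 21^10≡33, 21^11≡55, 21^12≡53, 21^13≡11, 21^14≡57, 21^15≡37, 21^16≡23, 21^17≡19, 21^18≡51, 21^19≡27, 21^20≡45, 21^21≡17, 21^22≡9, 21^23≡15, 21^24≡25, 21^25≡3, 21^26≡5, 21^27≡47, 21^28≡1. Order = 28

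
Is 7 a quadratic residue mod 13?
By Euler's criterion: 7^{6} ≡ 12 mod 13. Since this equals -1 (≡ 12), 7 is not a QR.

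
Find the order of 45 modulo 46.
Powers of 45 mod 46: 45^1≡45, 45^2≡1. Order = 2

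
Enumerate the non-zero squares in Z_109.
Squares in Z_109*: {1, 3, 4, 5, 7, 9, 12, 15, 16, 20, 21, 22, 25, 26, 27, 28, 29, 31, 34, 35, 36, 38, 43, 45, 46, 48, 49, 60, 61, 63, 64, 66, 71, 73, 74, 75, 78, 80, 81, 82, 83, 84, 87, 88, 89, 93, 94, 97, 100, 102, 104, 105, 106, 108}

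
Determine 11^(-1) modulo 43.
Since 43 is prime, by Fermat 11^(-1) ≡ 11^{41} ≡ 4 (mod 43). Verify: 11 × 4 = 44 ≡ 1 (mod 43)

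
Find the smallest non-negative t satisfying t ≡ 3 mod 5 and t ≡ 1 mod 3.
M = 5 × 3 = 15. M₁ = 3, y₁ ≡ 2 mod 5. M₂ = 5, y₂ ≡ 2 mod 3. t = 3×3×2 + 1×5×2 ≡ 13 mod 15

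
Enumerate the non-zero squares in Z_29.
Squares in Z_29*: {1, 4, 5, 6, 7, 9, 13, 16, 20, 22, 23, 24, 25, 28}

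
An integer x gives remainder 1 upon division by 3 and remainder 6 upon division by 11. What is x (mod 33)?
M = 3 × 11 = 33. M₁ = 11, y₁ ≡ 2 (mod 3). M₂ = 3, y₂ ≡ 4 (mod 11). x = 1×11×2 + 6×3×4 ≡ 28 (mod 33)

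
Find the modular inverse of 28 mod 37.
Since 37 is prime, by Fermat 28^(-1) ≡ 28^{35} ≡ 4 (mod 37). Verify: 28 × 4 = 112 ≡ 1 (mod 37)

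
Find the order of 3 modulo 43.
Powers of 3 mod 43: 3^1≡3, 3^2≡9, 3^3≡27, 3^4≡38, 3^5≡28, 3^6≡41, 3^7≡37, 3^8≡25, 3^9≡32, 3^10≡10, 3^11≡30, 3^12≡4, 3^13≡12, 3^14≡36, 3^15≡22, 3^16≡23, 3^17≡26, 3^18≡35, 3^19≡19, 3^20≡14, 3^21≡42, 3^22≡40, 3^23≡34, 3^24≡16, 3^25≡5, 3^26≡15, 3^27≡2, 3^28≡6, 3^29≡18, 3^30≡11, 3^31≡33, 3^32≡13, 3^33≡39, 3^34≡31, 3^35≡7, 3^36≡21, 3^37≡20, 3^38≡17, 3^39≡8, 3^40≡24, 3^41≡29, 3^42≡1. ord_43(3) = 42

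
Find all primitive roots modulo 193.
There are φ(192) = 64 primitive roots mod 193: {5, 10, 15, 17, 19, 22, 26, 30, 34, 37, 38, 40, 41, 44, 45, 47, 51, 52, 53, 57, 58, 61, 66, 70, 73, 77, 78, 79, 80, 82, 90, 91, 102, 103, 111, 113, 114, 115, 116, 120, 123, 127, 132, 135, 136, 140, 141, 142, 146, 148, 149, 152, 153, 155, 156, 159, 163, 167, 171, 174, 176, 178, 183, 188}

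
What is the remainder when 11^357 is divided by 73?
Using Fermat: 11^{72} ≡ 1 (mod 73). 357 ≡ 69 (mod 72). So 11^{357} ≡ 11^{69} ≡ 43 (mod 73)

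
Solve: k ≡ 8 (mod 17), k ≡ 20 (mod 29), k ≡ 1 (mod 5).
M = 17 × 29 × 5 = 2465. M₁ = 145, y₁ ≡ 2 (mod 17). M₂ = 85, y₂ ≡ 14 (mod 29). M₃ = 493, y₃ ≡ 2 (mod 5). k = 8×145×2 + 20×85×14 + 1×493×2 ≡ 2456 (mod 2465)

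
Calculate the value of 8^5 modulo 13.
By repeated squaring (mod 13): 8^{1}≡8, 8^{2}≡12, 8^{4}≡1. Then 8^{5} = 8^{4+1} ≡ 1 × 8 ≡ 8 (mod 13)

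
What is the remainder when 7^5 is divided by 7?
By repeated squaring mod 7: 7^{1}≡0, 7^{2}≡0, 7^{4}≡0. Then 7^{5} = 7^{4+1} ≡ 0 × 0 ≡ 0 mod 7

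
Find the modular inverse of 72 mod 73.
Since 73 is prime, by Fermat 72^(-1) ≡ 72^{71} ≡ 72 mod 73. Verify: 72 × 72 = 5184 ≡ 1 mod 73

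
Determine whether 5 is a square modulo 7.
By Euler's criterion: 5^{3} ≡ 6 (mod 7). Since this equals -1 (≡ 6), 5 is not a QR.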